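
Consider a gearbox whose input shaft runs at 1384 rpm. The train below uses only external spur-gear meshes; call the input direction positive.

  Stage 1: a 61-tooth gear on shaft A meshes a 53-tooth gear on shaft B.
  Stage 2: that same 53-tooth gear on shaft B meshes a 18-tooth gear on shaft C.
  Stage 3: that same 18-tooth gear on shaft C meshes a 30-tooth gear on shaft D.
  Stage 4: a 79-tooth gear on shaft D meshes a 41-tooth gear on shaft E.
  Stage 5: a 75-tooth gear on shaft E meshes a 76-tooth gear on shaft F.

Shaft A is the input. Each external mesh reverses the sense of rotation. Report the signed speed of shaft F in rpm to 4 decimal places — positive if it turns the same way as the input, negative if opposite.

Stage 1 [61T→53T]: ω = 1384.0000×61/53 = 1592.9057 rpm, dir flips to −; running = −1592.9057
Stage 2 [53T→18T]: ω = 1592.9057×53/18 = 4690.2222 rpm, dir flips to +; running = +4690.2222
Stage 3 [18T→30T]: ω = 4690.2222×18/30 = 2814.1333 rpm, dir flips to −; running = −2814.1333
Stage 4 [79T→41T]: ω = 2814.1333×79/41 = 5422.3545 rpm, dir flips to +; running = +5422.3545
Stage 5 [75T→76T]: ω = 5422.3545×75/76 = 5351.0077 rpm, dir flips to −; running = −5351.0077

-5351.0077 rpm (opposite to input, |ω| = 5351.0077 rpm)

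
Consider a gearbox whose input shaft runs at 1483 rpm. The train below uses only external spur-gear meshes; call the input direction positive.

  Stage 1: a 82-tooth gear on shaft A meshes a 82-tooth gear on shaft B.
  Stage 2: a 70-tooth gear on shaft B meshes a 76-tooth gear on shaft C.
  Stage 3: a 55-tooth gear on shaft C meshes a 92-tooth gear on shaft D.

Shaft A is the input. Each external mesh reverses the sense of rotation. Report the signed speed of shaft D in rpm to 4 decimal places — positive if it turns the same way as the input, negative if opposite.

-816.5832 rpm (opposite to input, |ω| = 816.5832 rpm)

Stage 1 [82T→82T]: ω = 1483.0000×82/82 = 1483.0000 rpm, dir flips to −; running = −1483.0000
Stage 2 [70T→76T]: ω = 1483.0000×70/76 = 1365.9211 rpm, dir flips to +; running = +1365.9211
Stage 3 [55T→92T]: ω = 1365.9211×55/92 = 816.5832 rpm, dir flips to −; running = −816.5832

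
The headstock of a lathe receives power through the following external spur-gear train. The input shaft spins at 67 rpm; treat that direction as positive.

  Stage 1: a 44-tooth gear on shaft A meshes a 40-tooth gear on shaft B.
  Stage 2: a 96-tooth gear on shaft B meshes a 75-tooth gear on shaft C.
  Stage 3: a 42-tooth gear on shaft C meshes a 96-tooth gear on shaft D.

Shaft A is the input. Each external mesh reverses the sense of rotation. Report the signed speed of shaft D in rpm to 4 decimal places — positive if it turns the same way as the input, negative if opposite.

-41.2720 rpm (opposite to input, |ω| = 41.2720 rpm)

Stage 1 [44T→40T]: ω = 67.0000×44/40 = 73.7000 rpm, dir flips to −; running = −73.7000
Stage 2 [96T→75T]: ω = 73.7000×96/75 = 94.3360 rpm, dir flips to +; running = +94.3360
Stage 3 [42T→96T]: ω = 94.3360×42/96 = 41.2720 rpm, dir flips to −; running = −41.2720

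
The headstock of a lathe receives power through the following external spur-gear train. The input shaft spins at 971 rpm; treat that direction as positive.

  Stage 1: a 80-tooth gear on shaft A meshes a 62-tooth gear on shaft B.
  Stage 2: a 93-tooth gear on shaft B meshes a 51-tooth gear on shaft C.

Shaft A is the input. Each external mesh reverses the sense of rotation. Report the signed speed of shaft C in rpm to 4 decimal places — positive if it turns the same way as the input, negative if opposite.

+2284.7059 rpm (same as input, |ω| = 2284.7059 rpm)

Stage 1 [80T→62T]: ω = 971.0000×80/62 = 1252.9032 rpm, dir flips to −; running = −1252.9032
Stage 2 [93T→51T]: ω = 1252.9032×93/51 = 2284.7059 rpm, dir flips to +; running = +2284.7059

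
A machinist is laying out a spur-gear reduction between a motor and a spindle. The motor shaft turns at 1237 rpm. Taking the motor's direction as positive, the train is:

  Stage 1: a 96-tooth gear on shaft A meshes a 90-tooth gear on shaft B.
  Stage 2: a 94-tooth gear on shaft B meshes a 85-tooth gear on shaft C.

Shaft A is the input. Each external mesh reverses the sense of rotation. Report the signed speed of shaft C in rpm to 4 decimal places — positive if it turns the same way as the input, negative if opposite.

Stage 1 [96T→90T]: ω = 1237.0000×96/90 = 1319.4667 rpm, dir flips to −; running = −1319.4667
Stage 2 [94T→85T]: ω = 1319.4667×94/85 = 1459.1749 rpm, dir flips to +; running = +1459.1749

+1459.1749 rpm (same as input, |ω| = 1459.1749 rpm)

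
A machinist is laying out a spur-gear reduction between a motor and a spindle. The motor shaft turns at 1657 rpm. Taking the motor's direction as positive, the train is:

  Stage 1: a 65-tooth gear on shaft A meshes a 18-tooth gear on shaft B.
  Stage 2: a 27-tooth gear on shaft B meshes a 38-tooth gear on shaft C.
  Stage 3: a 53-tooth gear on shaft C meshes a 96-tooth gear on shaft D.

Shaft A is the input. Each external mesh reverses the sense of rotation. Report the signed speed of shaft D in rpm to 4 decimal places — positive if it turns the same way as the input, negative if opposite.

Stage 1 [65T→18T]: ω = 1657.0000×65/18 = 5983.6111 rpm, dir flips to −; running = −5983.6111
Stage 2 [27T→38T]: ω = 5983.6111×27/38 = 4251.5132 rpm, dir flips to +; running = +4251.5132
Stage 3 [53T→96T]: ω = 4251.5132×53/96 = 2347.1896 rpm, dir flips to −; running = −2347.1896

-2347.1896 rpm (opposite to input, |ω| = 2347.1896 rpm)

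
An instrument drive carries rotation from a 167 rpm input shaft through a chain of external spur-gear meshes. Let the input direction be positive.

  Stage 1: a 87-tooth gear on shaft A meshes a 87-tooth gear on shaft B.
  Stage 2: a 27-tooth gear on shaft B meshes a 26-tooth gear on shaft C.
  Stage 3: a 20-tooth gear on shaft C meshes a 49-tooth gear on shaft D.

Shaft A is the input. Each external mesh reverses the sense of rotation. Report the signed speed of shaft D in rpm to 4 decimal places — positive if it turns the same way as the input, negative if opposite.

Stage 1 [87T→87T]: ω = 167.0000×87/87 = 167.0000 rpm, dir flips to −; running = −167.0000
Stage 2 [27T→26T]: ω = 167.0000×27/26 = 173.4231 rpm, dir flips to +; running = +173.4231
Stage 3 [20T→49T]: ω = 173.4231×20/49 = 70.7849 rpm, dir flips to −; running = −70.7849

-70.7849 rpm (opposite to input, |ω| = 70.7849 rpm)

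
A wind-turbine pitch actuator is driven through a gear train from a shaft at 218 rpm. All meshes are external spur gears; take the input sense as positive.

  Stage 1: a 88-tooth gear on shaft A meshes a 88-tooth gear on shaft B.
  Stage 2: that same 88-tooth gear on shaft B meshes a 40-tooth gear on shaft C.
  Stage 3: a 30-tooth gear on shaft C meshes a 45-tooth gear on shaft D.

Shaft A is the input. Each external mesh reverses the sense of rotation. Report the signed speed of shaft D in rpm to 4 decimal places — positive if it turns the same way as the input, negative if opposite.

Stage 1 [88T→88T]: ω = 218.0000×88/88 = 218.0000 rpm, dir flips to −; running = −218.0000
Stage 2 [88T→40T]: ω = 218.0000×88/40 = 479.6000 rpm, dir flips to +; running = +479.6000
Stage 3 [30T→45T]: ω = 479.6000×30/45 = 319.7333 rpm, dir flips to −; running = −319.7333

-319.7333 rpm (opposite to input, |ω| = 319.7333 rpm)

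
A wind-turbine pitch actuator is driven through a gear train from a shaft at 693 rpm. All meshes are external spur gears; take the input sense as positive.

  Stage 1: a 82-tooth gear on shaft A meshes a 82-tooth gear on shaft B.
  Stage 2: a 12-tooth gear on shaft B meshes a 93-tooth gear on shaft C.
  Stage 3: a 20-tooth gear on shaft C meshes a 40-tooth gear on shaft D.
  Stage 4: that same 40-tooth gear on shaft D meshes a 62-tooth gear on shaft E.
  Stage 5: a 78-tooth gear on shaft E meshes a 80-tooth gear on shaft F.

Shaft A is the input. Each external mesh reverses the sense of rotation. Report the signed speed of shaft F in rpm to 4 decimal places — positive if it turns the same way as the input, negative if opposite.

-28.1238 rpm (opposite to input, |ω| = 28.1238 rpm)

Stage 1 [82T→82T]: ω = 693.0000×82/82 = 693.0000 rpm, dir flips to −; running = −693.0000
Stage 2 [12T→93T]: ω = 693.0000×12/93 = 89.4194 rpm, dir flips to +; running = +89.4194
Stage 3 [20T→40T]: ω = 89.4194×20/40 = 44.7097 rpm, dir flips to −; running = −44.7097
Stage 4 [40T→62T]: ω = 44.7097×40/62 = 28.8450 rpm, dir flips to +; running = +28.8450
Stage 5 [78T→80T]: ω = 28.8450×78/80 = 28.1238 rpm, dir flips to −; running = −28.1238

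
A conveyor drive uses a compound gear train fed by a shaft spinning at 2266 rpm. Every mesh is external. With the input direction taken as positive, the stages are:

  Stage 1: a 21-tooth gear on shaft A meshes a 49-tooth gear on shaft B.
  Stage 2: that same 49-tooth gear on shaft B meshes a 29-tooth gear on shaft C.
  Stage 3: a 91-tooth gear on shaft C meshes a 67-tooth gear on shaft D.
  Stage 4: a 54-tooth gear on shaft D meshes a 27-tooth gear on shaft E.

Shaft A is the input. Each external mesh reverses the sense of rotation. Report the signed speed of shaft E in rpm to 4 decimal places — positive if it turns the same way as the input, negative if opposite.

Stage 1 [21T→49T]: ω = 2266.0000×21/49 = 971.1429 rpm, dir flips to −; running = −971.1429
Stage 2 [49T→29T]: ω = 971.1429×49/29 = 1640.8966 rpm, dir flips to +; running = +1640.8966
Stage 3 [91T→67T]: ω = 1640.8966×91/67 = 2228.6804 rpm, dir flips to −; running = −2228.6804
Stage 4 [54T→27T]: ω = 2228.6804×54/27 = 4457.3608 rpm, dir flips to +; running = +4457.3608

+4457.3608 rpm (same as input, |ω| = 4457.3608 rpm)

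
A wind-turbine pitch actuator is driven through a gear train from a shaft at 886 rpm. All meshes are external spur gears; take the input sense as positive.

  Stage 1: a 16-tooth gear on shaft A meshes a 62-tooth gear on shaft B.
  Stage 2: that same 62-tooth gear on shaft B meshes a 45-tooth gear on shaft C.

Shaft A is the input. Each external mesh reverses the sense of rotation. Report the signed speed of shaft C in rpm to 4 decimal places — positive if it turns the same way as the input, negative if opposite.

+315.0222 rpm (same as input, |ω| = 315.0222 rpm)

Stage 1 [16T→62T]: ω = 886.0000×16/62 = 228.6452 rpm, dir flips to −; running = −228.6452
Stage 2 [62T→45T]: ω = 228.6452×62/45 = 315.0222 rpm, dir flips to +; running = +315.0222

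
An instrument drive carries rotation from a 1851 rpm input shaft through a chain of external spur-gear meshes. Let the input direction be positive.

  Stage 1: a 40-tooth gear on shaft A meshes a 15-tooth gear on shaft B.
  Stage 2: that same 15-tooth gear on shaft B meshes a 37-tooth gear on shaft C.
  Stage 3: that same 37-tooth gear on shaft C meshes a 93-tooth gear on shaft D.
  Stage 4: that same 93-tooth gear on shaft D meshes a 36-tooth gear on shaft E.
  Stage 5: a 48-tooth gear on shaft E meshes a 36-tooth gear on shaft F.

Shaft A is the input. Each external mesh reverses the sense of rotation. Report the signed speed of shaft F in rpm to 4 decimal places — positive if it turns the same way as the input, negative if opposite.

Stage 1 [40T→15T]: ω = 1851.0000×40/15 = 4936.0000 rpm, dir flips to −; running = −4936.0000
Stage 2 [15T→37T]: ω = 4936.0000×15/37 = 2001.0811 rpm, dir flips to +; running = +2001.0811
Stage 3 [37T→93T]: ω = 2001.0811×37/93 = 796.1290 rpm, dir flips to −; running = −796.1290
Stage 4 [93T→36T]: ω = 796.1290×93/36 = 2056.6667 rpm, dir flips to +; running = +2056.6667
Stage 5 [48T→36T]: ω = 2056.6667×48/36 = 2742.2222 rpm, dir flips to −; running = −2742.2222

-2742.2222 rpm (opposite to input, |ω| = 2742.2222 rpm)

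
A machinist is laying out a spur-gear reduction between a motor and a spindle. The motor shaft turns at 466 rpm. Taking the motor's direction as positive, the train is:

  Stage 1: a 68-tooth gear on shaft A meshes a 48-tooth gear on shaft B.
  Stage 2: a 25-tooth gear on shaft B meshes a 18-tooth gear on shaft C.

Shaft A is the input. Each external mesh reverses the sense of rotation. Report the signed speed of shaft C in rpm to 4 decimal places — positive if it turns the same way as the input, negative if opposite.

+916.8981 rpm (same as input, |ω| = 916.8981 rpm)

Stage 1 [68T→48T]: ω = 466.0000×68/48 = 660.1667 rpm, dir flips to −; running = −660.1667
Stage 2 [25T→18T]: ω = 660.1667×25/18 = 916.8981 rpm, dir flips to +; running = +916.8981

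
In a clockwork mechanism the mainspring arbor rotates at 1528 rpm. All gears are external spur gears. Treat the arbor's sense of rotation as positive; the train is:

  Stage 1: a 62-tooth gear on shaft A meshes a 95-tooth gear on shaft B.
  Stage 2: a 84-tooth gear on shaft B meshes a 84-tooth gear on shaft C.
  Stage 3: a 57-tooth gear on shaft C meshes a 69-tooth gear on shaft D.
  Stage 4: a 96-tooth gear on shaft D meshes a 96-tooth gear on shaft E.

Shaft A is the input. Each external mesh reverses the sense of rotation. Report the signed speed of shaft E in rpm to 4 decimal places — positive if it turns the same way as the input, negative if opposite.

+823.7913 rpm (same as input, |ω| = 823.7913 rpm)

Stage 1 [62T→95T]: ω = 1528.0000×62/95 = 997.2211 rpm, dir flips to −; running = −997.2211
Stage 2 [84T→84T]: ω = 997.2211×84/84 = 997.2211 rpm, dir flips to +; running = +997.2211
Stage 3 [57T→69T]: ω = 997.2211×57/69 = 823.7913 rpm, dir flips to −; running = −823.7913
Stage 4 [96T→96T]: ω = 823.7913×96/96 = 823.7913 rpm, dir flips to +; running = +823.7913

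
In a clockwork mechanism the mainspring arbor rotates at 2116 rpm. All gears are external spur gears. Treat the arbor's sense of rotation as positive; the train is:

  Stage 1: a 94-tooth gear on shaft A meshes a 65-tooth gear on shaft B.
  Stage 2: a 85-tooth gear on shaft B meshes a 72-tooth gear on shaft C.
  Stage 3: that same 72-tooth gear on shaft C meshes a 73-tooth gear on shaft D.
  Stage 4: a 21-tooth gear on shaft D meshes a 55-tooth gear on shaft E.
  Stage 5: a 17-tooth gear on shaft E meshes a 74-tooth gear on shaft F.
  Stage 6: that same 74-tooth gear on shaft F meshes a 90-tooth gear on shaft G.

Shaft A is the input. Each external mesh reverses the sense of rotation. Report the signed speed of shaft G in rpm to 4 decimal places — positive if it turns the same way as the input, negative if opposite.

Stage 1 [94T→65T]: ω = 2116.0000×94/65 = 3060.0615 rpm, dir flips to −; running = −3060.0615
Stage 2 [85T→72T]: ω = 3060.0615×85/72 = 3612.5726 rpm, dir flips to +; running = +3612.5726
Stage 3 [72T→73T]: ω = 3612.5726×72/73 = 3563.0854 rpm, dir flips to −; running = −3563.0854
Stage 4 [21T→55T]: ω = 3563.0854×21/55 = 1360.4508 rpm, dir flips to +; running = +1360.4508
Stage 5 [17T→74T]: ω = 1360.4508×17/74 = 312.5360 rpm, dir flips to −; running = −312.5360
Stage 6 [74T→90T]: ω = 312.5360×74/90 = 256.9740 rpm, dir flips to +; running = +256.9740

+256.9740 rpm (same as input, |ω| = 256.9740 rpm)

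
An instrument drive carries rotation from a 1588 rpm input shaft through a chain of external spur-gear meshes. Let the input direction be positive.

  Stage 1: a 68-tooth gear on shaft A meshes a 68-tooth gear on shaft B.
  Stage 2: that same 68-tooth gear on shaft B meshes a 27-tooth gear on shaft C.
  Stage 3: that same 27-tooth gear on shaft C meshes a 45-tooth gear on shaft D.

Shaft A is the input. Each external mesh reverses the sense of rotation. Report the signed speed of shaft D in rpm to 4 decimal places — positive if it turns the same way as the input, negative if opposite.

-2399.6444 rpm (opposite to input, |ω| = 2399.6444 rpm)

Stage 1 [68T→68T]: ω = 1588.0000×68/68 = 1588.0000 rpm, dir flips to −; running = −1588.0000
Stage 2 [68T→27T]: ω = 1588.0000×68/27 = 3999.4074 rpm, dir flips to +; running = +3999.4074
Stage 3 [27T→45T]: ω = 3999.4074×27/45 = 2399.6444 rpm, dir flips to −; running = −2399.6444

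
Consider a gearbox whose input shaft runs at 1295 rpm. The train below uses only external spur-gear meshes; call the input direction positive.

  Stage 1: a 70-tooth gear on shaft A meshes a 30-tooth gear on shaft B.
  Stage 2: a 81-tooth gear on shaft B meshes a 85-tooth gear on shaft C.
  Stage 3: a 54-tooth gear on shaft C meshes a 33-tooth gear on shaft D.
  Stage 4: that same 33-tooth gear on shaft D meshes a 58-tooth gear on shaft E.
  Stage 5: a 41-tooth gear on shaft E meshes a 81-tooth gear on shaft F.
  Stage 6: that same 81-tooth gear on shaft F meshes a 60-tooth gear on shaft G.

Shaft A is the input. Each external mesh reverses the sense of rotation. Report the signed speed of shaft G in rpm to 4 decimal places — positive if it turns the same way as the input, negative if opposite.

Stage 1 [70T→30T]: ω = 1295.0000×70/30 = 3021.6667 rpm, dir flips to −; running = −3021.6667
Stage 2 [81T→85T]: ω = 3021.6667×81/85 = 2879.4706 rpm, dir flips to +; running = +2879.4706
Stage 3 [54T→33T]: ω = 2879.4706×54/33 = 4711.8610 rpm, dir flips to −; running = −4711.8610
Stage 4 [33T→58T]: ω = 4711.8610×33/58 = 2680.8864 rpm, dir flips to +; running = +2680.8864
Stage 5 [41T→81T]: ω = 2680.8864×41/81 = 1356.9919 rpm, dir flips to −; running = −1356.9919
Stage 6 [81T→60T]: ω = 1356.9919×81/60 = 1831.9390 rpm, dir flips to +; running = +1831.9390

+1831.9390 rpm (same as input, |ω| = 1831.9390 rpm)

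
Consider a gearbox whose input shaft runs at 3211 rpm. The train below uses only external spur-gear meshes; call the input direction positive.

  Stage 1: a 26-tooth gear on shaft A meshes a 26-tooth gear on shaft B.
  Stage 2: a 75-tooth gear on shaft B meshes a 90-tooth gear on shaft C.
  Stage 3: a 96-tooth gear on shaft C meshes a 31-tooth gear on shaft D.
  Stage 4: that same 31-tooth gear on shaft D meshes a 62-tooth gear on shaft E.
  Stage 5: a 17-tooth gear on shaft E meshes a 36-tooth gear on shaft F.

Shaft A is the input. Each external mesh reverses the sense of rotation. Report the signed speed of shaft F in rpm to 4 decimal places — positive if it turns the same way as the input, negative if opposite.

-1956.5233 rpm (opposite to input, |ω| = 1956.5233 rpm)

Stage 1 [26T→26T]: ω = 3211.0000×26/26 = 3211.0000 rpm, dir flips to −; running = −3211.0000
Stage 2 [75T→90T]: ω = 3211.0000×75/90 = 2675.8333 rpm, dir flips to +; running = +2675.8333
Stage 3 [96T→31T]: ω = 2675.8333×96/31 = 8286.4516 rpm, dir flips to −; running = −8286.4516
Stage 4 [31T→62T]: ω = 8286.4516×31/62 = 4143.2258 rpm, dir flips to +; running = +4143.2258
Stage 5 [17T→36T]: ω = 4143.2258×17/36 = 1956.5233 rpm, dir flips to −; running = −1956.5233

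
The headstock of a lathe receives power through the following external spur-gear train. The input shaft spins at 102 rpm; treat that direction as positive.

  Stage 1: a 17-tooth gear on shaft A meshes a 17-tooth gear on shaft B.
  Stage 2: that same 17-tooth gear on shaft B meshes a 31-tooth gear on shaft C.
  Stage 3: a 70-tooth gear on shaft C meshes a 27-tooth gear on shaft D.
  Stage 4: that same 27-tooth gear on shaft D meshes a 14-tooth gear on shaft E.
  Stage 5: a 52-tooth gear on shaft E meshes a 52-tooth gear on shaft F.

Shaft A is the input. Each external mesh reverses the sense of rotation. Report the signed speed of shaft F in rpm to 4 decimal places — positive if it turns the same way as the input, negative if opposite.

-279.6774 rpm (opposite to input, |ω| = 279.6774 rpm)

Stage 1 [17T→17T]: ω = 102.0000×17/17 = 102.0000 rpm, dir flips to −; running = −102.0000
Stage 2 [17T→31T]: ω = 102.0000×17/31 = 55.9355 rpm, dir flips to +; running = +55.9355
Stage 3 [70T→27T]: ω = 55.9355×70/27 = 145.0179 rpm, dir flips to −; running = −145.0179
Stage 4 [27T→14T]: ω = 145.0179×27/14 = 279.6774 rpm, dir flips to +; running = +279.6774
Stage 5 [52T→52T]: ω = 279.6774×52/52 = 279.6774 rpm, dir flips to −; running = −279.6774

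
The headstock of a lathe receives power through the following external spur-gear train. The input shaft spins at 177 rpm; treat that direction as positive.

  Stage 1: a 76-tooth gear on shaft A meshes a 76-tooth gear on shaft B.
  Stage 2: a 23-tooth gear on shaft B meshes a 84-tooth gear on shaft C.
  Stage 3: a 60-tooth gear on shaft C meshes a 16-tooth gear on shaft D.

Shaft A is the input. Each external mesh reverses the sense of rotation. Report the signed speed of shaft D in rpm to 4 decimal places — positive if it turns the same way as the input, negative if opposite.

Stage 1 [76T→76T]: ω = 177.0000×76/76 = 177.0000 rpm, dir flips to −; running = −177.0000
Stage 2 [23T→84T]: ω = 177.0000×23/84 = 48.4643 rpm, dir flips to +; running = +48.4643
Stage 3 [60T→16T]: ω = 48.4643×60/16 = 181.7411 rpm, dir flips to −; running = −181.7411

-181.7411 rpm (opposite to input, |ω| = 181.7411 rpm)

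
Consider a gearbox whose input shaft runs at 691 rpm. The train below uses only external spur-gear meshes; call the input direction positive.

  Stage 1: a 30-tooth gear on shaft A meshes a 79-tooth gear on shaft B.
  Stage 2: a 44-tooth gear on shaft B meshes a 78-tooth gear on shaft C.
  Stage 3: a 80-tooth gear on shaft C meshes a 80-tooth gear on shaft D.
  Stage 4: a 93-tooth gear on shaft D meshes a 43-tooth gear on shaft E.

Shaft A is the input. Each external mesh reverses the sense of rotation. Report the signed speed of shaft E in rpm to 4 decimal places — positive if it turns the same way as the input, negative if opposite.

Stage 1 [30T→79T]: ω = 691.0000×30/79 = 262.4051 rpm, dir flips to −; running = −262.4051
Stage 2 [44T→78T]: ω = 262.4051×44/78 = 148.0234 rpm, dir flips to +; running = +148.0234
Stage 3 [80T→80T]: ω = 148.0234×80/80 = 148.0234 rpm, dir flips to −; running = −148.0234
Stage 4 [93T→43T]: ω = 148.0234×93/43 = 320.1436 rpm, dir flips to +; running = +320.1436

+320.1436 rpm (same as input, |ω| = 320.1436 rpm)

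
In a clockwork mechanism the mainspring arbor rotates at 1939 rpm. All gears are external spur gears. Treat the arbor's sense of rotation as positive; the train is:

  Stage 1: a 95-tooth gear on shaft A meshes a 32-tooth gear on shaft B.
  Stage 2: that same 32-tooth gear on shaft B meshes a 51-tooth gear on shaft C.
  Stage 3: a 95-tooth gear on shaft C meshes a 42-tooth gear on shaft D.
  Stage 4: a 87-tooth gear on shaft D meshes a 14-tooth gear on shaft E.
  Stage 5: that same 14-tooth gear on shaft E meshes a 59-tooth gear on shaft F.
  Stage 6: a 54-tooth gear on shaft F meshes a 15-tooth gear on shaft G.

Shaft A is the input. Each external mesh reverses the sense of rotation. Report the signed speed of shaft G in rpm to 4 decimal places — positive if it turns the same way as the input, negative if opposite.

+43368.5892 rpm (same as input, |ω| = 43368.5892 rpm)

Stage 1 [95T→32T]: ω = 1939.0000×95/32 = 5756.4062 rpm, dir flips to −; running = −5756.4062
Stage 2 [32T→51T]: ω = 5756.4062×32/51 = 3611.8627 rpm, dir flips to +; running = +3611.8627
Stage 3 [95T→42T]: ω = 3611.8627×95/42 = 8169.6895 rpm, dir flips to −; running = −8169.6895
Stage 4 [87T→14T]: ω = 8169.6895×87/14 = 50768.7850 rpm, dir flips to +; running = +50768.7850
Stage 5 [14T→59T]: ω = 50768.7850×14/59 = 12046.8303 rpm, dir flips to −; running = −12046.8303
Stage 6 [54T→15T]: ω = 12046.8303×54/15 = 43368.5892 rpm, dir flips to +; running = +43368.5892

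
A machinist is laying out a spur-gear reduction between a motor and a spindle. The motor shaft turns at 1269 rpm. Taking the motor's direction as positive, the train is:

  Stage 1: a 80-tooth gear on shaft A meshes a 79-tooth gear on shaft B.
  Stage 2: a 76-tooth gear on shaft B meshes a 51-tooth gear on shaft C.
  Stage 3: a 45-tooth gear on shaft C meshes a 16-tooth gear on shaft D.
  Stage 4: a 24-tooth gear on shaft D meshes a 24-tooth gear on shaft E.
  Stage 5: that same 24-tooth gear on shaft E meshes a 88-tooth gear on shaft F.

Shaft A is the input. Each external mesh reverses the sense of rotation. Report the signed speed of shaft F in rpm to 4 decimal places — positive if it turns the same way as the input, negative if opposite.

-1468.8892 rpm (opposite to input, |ω| = 1468.8892 rpm)

Stage 1 [80T→79T]: ω = 1269.0000×80/79 = 1285.0633 rpm, dir flips to −; running = −1285.0633
Stage 2 [76T→51T]: ω = 1285.0633×76/51 = 1914.9963 rpm, dir flips to +; running = +1914.9963
Stage 3 [45T→16T]: ω = 1914.9963×45/16 = 5385.9270 rpm, dir flips to −; running = −5385.9270
Stage 4 [24T→24T]: ω = 5385.9270×24/24 = 5385.9270 rpm, dir flips to +; running = +5385.9270
Stage 5 [24T→88T]: ω = 5385.9270×24/88 = 1468.8892 rpm, dir flips to −; running = −1468.8892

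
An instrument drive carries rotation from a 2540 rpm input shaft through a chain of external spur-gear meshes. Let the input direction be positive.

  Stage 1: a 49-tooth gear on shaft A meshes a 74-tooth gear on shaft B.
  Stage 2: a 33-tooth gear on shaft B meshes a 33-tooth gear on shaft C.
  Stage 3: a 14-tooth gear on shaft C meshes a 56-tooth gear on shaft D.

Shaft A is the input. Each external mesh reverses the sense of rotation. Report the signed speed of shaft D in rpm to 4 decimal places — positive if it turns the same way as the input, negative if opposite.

-420.4730 rpm (opposite to input, |ω| = 420.4730 rpm)

Stage 1 [49T→74T]: ω = 2540.0000×49/74 = 1681.8919 rpm, dir flips to −; running = −1681.8919
Stage 2 [33T→33T]: ω = 1681.8919×33/33 = 1681.8919 rpm, dir flips to +; running = +1681.8919
Stage 3 [14T→56T]: ω = 1681.8919×14/56 = 420.4730 rpm, dir flips to −; running = −420.4730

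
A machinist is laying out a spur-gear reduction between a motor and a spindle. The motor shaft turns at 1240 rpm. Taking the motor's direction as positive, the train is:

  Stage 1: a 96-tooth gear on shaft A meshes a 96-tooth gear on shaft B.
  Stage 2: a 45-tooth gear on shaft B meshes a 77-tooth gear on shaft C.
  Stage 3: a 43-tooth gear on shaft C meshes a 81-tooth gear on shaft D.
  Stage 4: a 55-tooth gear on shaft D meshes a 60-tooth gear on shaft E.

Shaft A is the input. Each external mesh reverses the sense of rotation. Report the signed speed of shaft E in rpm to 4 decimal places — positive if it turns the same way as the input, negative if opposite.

Stage 1 [96T→96T]: ω = 1240.0000×96/96 = 1240.0000 rpm, dir flips to −; running = −1240.0000
Stage 2 [45T→77T]: ω = 1240.0000×45/77 = 724.6753 rpm, dir flips to +; running = +724.6753
Stage 3 [43T→81T]: ω = 724.6753×43/81 = 384.7042 rpm, dir flips to −; running = −384.7042
Stage 4 [55T→60T]: ω = 384.7042×55/60 = 352.6455 rpm, dir flips to +; running = +352.6455

+352.6455 rpm (same as input, |ω| = 352.6455 rpm)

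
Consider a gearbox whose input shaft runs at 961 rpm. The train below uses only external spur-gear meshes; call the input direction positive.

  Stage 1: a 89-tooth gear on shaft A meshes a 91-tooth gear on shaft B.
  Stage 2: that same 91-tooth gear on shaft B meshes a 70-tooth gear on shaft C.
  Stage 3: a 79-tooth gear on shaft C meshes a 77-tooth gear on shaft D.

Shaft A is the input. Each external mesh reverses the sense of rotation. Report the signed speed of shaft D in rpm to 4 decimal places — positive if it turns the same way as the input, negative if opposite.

Stage 1 [89T→91T]: ω = 961.0000×89/91 = 939.8791 rpm, dir flips to −; running = −939.8791
Stage 2 [91T→70T]: ω = 939.8791×91/70 = 1221.8429 rpm, dir flips to +; running = +1221.8429
Stage 3 [79T→77T]: ω = 1221.8429×79/77 = 1253.5790 rpm, dir flips to −; running = −1253.5790

-1253.5790 rpm (opposite to input, |ω| = 1253.5790 rpm)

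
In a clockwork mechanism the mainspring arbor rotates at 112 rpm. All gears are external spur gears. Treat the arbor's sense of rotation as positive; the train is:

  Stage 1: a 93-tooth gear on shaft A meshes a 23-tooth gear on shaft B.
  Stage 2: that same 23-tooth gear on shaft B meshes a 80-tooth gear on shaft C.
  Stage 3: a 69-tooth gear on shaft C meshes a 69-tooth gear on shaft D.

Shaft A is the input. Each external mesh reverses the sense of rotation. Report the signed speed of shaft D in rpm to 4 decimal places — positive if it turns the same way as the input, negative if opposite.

Stage 1 [93T→23T]: ω = 112.0000×93/23 = 452.8696 rpm, dir flips to −; running = −452.8696
Stage 2 [23T→80T]: ω = 452.8696×23/80 = 130.2000 rpm, dir flips to +; running = +130.2000
Stage 3 [69T→69T]: ω = 130.2000×69/69 = 130.2000 rpm, dir flips to −; running = −130.2000

-130.2000 rpm (opposite to input, |ω| = 130.2000 rpm)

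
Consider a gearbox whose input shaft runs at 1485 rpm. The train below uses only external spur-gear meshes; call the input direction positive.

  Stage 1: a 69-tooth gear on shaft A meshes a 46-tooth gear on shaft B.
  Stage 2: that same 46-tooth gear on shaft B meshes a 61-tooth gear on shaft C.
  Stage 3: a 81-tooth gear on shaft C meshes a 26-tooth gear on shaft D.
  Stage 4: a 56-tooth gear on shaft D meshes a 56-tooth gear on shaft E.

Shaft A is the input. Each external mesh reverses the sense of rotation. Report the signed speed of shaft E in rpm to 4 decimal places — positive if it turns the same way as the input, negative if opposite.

Stage 1 [69T→46T]: ω = 1485.0000×69/46 = 2227.5000 rpm, dir flips to −; running = −2227.5000
Stage 2 [46T→61T]: ω = 2227.5000×46/61 = 1679.7541 rpm, dir flips to +; running = +1679.7541
Stage 3 [81T→26T]: ω = 1679.7541×81/26 = 5233.0801 rpm, dir flips to −; running = −5233.0801
Stage 4 [56T→56T]: ω = 5233.0801×56/56 = 5233.0801 rpm, dir flips to +; running = +5233.0801

+5233.0801 rpm (same as input, |ω| = 5233.0801 rpm)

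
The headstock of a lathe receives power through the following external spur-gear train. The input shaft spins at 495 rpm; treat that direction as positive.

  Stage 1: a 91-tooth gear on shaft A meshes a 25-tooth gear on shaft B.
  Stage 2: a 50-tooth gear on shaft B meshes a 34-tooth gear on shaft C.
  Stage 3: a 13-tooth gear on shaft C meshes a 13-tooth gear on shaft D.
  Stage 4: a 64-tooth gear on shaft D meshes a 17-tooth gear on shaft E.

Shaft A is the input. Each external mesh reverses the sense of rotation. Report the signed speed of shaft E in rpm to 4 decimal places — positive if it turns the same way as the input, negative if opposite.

Stage 1 [91T→25T]: ω = 495.0000×91/25 = 1801.8000 rpm, dir flips to −; running = −1801.8000
Stage 2 [50T→34T]: ω = 1801.8000×50/34 = 2649.7059 rpm, dir flips to +; running = +2649.7059
Stage 3 [13T→13T]: ω = 2649.7059×13/13 = 2649.7059 rpm, dir flips to −; running = −2649.7059
Stage 4 [64T→17T]: ω = 2649.7059×64/17 = 9975.3633 rpm, dir flips to +; running = +9975.3633

+9975.3633 rpm (same as input, |ω| = 9975.3633 rpm)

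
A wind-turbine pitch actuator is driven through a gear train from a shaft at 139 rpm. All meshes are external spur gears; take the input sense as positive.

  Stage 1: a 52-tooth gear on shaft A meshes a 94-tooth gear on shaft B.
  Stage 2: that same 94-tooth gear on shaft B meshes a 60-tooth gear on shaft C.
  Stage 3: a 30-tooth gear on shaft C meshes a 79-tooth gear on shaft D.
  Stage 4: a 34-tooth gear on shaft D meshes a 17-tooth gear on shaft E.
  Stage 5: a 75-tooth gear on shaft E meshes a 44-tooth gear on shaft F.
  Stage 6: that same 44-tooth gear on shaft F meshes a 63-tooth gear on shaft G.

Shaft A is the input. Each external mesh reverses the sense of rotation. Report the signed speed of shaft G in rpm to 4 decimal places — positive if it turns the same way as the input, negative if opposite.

+108.9210 rpm (same as input, |ω| = 108.9210 rpm)

Stage 1 [52T→94T]: ω = 139.0000×52/94 = 76.8936 rpm, dir flips to −; running = −76.8936
Stage 2 [94T→60T]: ω = 76.8936×94/60 = 120.4667 rpm, dir flips to +; running = +120.4667
Stage 3 [30T→79T]: ω = 120.4667×30/79 = 45.7468 rpm, dir flips to −; running = −45.7468
Stage 4 [34T→17T]: ω = 45.7468×34/17 = 91.4937 rpm, dir flips to +; running = +91.4937
Stage 5 [75T→44T]: ω = 91.4937×75/44 = 155.9551 rpm, dir flips to −; running = −155.9551
Stage 6 [44T→63T]: ω = 155.9551×44/63 = 108.9210 rpm, dir flips to +; running = +108.9210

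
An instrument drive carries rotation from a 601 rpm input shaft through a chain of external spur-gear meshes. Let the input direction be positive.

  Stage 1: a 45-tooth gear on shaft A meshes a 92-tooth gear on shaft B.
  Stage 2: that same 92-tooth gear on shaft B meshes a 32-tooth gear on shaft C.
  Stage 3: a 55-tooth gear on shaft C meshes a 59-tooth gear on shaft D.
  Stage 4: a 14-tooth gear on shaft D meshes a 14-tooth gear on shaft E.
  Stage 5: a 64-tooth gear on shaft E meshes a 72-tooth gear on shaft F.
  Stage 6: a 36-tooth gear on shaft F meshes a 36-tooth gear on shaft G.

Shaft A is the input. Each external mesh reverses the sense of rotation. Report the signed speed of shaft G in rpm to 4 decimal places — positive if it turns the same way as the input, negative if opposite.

+700.3178 rpm (same as input, |ω| = 700.3178 rpm)

Stage 1 [45T→92T]: ω = 601.0000×45/92 = 293.9674 rpm, dir flips to −; running = −293.9674
Stage 2 [92T→32T]: ω = 293.9674×92/32 = 845.1562 rpm, dir flips to +; running = +845.1562
Stage 3 [55T→59T]: ω = 845.1562×55/59 = 787.8575 rpm, dir flips to −; running = −787.8575
Stage 4 [14T→14T]: ω = 787.8575×14/14 = 787.8575 rpm, dir flips to +; running = +787.8575
Stage 5 [64T→72T]: ω = 787.8575×64/72 = 700.3178 rpm, dir flips to −; running = −700.3178
Stage 6 [36T→36T]: ω = 700.3178×36/36 = 700.3178 rpm, dir flips to +; running = +700.3178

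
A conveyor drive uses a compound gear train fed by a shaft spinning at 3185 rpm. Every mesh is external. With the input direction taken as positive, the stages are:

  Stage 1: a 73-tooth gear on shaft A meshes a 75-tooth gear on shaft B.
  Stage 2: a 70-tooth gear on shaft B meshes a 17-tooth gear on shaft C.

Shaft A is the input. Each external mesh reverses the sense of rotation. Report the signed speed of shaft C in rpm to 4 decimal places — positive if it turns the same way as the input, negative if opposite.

+12764.9804 rpm (same as input, |ω| = 12764.9804 rpm)

Stage 1 [73T→75T]: ω = 3185.0000×73/75 = 3100.0667 rpm, dir flips to −; running = −3100.0667
Stage 2 [70T→17T]: ω = 3100.0667×70/17 = 12764.9804 rpm, dir flips to +; running = +12764.9804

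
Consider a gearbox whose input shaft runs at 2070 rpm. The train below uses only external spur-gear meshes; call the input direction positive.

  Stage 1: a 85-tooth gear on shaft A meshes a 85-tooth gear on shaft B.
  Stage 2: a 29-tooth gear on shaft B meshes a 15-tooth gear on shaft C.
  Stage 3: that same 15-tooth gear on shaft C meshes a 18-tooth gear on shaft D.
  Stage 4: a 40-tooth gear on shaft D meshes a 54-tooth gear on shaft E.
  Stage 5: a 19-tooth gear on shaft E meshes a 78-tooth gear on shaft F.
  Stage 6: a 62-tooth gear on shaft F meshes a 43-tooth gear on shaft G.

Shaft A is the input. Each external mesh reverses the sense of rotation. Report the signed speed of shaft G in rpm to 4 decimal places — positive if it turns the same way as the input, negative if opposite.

+867.6495 rpm (same as input, |ω| = 867.6495 rpm)

Stage 1 [85T→85T]: ω = 2070.0000×85/85 = 2070.0000 rpm, dir flips to −; running = −2070.0000
Stage 2 [29T→15T]: ω = 2070.0000×29/15 = 4002.0000 rpm, dir flips to +; running = +4002.0000
Stage 3 [15T→18T]: ω = 4002.0000×15/18 = 3335.0000 rpm, dir flips to −; running = −3335.0000
Stage 4 [40T→54T]: ω = 3335.0000×40/54 = 2470.3704 rpm, dir flips to +; running = +2470.3704
Stage 5 [19T→78T]: ω = 2470.3704×19/78 = 601.7569 rpm, dir flips to −; running = −601.7569
Stage 6 [62T→43T]: ω = 601.7569×62/43 = 867.6495 rpm, dir flips to +; running = +867.6495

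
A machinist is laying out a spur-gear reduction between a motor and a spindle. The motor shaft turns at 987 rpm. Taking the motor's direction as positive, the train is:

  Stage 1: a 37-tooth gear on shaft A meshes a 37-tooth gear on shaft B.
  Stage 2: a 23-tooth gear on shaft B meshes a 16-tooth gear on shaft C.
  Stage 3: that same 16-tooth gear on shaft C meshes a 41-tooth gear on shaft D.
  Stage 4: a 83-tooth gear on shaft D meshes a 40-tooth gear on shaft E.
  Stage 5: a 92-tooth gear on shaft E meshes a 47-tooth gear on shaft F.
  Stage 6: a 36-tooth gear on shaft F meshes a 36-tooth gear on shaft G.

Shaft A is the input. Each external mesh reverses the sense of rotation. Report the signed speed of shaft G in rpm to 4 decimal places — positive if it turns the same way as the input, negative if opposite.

Stage 1 [37T→37T]: ω = 987.0000×37/37 = 987.0000 rpm, dir flips to −; running = −987.0000
Stage 2 [23T→16T]: ω = 987.0000×23/16 = 1418.8125 rpm, dir flips to +; running = +1418.8125
Stage 3 [16T→41T]: ω = 1418.8125×16/41 = 553.6829 rpm, dir flips to −; running = −553.6829
Stage 4 [83T→40T]: ω = 553.6829×83/40 = 1148.8921 rpm, dir flips to +; running = +1148.8921
Stage 5 [92T→47T]: ω = 1148.8921×92/47 = 2248.8951 rpm, dir flips to −; running = −2248.8951
Stage 6 [36T→36T]: ω = 2248.8951×36/36 = 2248.8951 rpm, dir flips to +; running = +2248.8951

+2248.8951 rpm (same as input, |ω| = 2248.8951 rpm)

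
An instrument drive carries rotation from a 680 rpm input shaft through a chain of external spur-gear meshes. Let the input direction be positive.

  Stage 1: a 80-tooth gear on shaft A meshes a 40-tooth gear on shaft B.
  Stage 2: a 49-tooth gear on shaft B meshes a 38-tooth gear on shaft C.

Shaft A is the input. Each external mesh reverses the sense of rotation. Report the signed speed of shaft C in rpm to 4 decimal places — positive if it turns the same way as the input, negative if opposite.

+1753.6842 rpm (same as input, |ω| = 1753.6842 rpm)

Stage 1 [80T→40T]: ω = 680.0000×80/40 = 1360.0000 rpm, dir flips to −; running = −1360.0000
Stage 2 [49T→38T]: ω = 1360.0000×49/38 = 1753.6842 rpm, dir flips to +; running = +1753.6842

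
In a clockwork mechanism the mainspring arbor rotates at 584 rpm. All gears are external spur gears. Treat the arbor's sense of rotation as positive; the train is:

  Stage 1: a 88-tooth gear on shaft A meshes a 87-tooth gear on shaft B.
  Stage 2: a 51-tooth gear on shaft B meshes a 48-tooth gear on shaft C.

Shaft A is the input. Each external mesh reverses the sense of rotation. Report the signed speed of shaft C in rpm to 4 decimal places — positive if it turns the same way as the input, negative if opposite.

+627.6322 rpm (same as input, |ω| = 627.6322 rpm)

Stage 1 [88T→87T]: ω = 584.0000×88/87 = 590.7126 rpm, dir flips to −; running = −590.7126
Stage 2 [51T→48T]: ω = 590.7126×51/48 = 627.6322 rpm, dir flips to +; running = +627.6322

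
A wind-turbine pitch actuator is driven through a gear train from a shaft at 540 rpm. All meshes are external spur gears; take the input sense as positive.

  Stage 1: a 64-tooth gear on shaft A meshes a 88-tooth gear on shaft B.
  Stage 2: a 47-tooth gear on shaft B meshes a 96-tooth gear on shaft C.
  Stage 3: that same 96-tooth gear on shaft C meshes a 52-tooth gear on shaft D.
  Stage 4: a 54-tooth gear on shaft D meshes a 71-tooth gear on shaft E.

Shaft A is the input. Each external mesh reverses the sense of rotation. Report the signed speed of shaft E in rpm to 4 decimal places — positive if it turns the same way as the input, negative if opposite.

+269.9734 rpm (same as input, |ω| = 269.9734 rpm)

Stage 1 [64T→88T]: ω = 540.0000×64/88 = 392.7273 rpm, dir flips to −; running = −392.7273
Stage 2 [47T→96T]: ω = 392.7273×47/96 = 192.2727 rpm, dir flips to +; running = +192.2727
Stage 3 [96T→52T]: ω = 192.2727×96/52 = 354.9650 rpm, dir flips to −; running = −354.9650
Stage 4 [54T→71T]: ω = 354.9650×54/71 = 269.9734 rpm, dir flips to +; running = +269.9734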